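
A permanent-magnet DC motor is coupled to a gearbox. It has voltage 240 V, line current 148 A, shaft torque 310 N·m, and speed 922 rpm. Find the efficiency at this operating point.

ω = 2π × 922/60 = 96.55 rad/s; P_out = τω = 310 × 96.55 = 29931 W
P_in = V·I = 240 × 148 = 35520 W
η = P_out / P_in = 29931 / 35520 = 0.843 = 84.3%

84.3 %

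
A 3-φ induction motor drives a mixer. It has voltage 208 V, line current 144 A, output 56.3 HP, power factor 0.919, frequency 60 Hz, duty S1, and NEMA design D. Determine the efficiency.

P_out = 56.3 × 746 = 42000 W
P_in = √3·V_L·I_L·cosφ = 1.732 × 208 × 144 × 0.919 = 47675 W
η = P_out / P_in = 42000 / 47675 = 0.881 = 88.1%

88.1 %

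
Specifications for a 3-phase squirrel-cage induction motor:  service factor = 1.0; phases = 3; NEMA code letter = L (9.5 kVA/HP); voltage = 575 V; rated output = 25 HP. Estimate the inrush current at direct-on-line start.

238 A

S_LR = 9.5 × 25 = 237.5 kVA
I_LR = S_LR/(√3·V_L) = 237500/(1.732×575) = 238 A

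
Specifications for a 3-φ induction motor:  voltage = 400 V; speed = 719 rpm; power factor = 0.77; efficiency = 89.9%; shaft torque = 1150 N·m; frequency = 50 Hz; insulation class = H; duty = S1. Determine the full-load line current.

ω = 2π×719/60 = 75.29 rad/s; P_out = τω = 1150 × 75.29 = 86584 W
P_in = P_out / η = 86584 / 0.899 = 96311 W
I_L = P_in / (√3·V_L·cosφ) = 96311 / (1.732 × 400 × 0.77) = 181 A

181 A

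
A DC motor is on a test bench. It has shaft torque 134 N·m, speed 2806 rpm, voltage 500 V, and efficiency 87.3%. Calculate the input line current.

ω = 2π×2806/60 = 293.8 rad/s; P_out = τω = 134 × 293.8 = 39369 W
P_in = P_out / η = 39369 / 0.873 = 45096 W
I = P_in / V = 45096 / 500 = 90.2 A

90.2 A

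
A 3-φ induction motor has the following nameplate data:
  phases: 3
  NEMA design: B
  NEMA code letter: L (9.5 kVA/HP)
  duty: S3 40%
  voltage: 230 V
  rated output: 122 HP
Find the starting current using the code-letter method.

S_LR = 9.5 × 122 = 1159 kVA
I_LR = S_LR/(√3·V_L) = 1159000/(1.732×230) = 2910 A

2910 A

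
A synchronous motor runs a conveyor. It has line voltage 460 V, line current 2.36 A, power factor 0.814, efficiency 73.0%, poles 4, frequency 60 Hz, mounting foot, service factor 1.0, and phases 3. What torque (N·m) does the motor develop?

5.93 N·m

P_in = √3·V·I·cosφ = 1.732 × 460 × 2.36 × 0.814 = 1531 W
P_out = η·P_in = 0.73 × 1531 = 1118 W
n = n_s = 120×60/4 = 1800 rpm (synchronous)
ω = 2π×1800/60 = 188.5 rad/s
τ = P_out/ω = 1118/188.5 = 5.93 N·m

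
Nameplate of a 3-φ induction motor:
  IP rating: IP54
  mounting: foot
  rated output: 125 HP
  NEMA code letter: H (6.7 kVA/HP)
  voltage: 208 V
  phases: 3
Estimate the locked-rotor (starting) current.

S_LR = 6.7 × 125 = 837.5 kVA
I_LR = S_LR/(√3·V_L) = 837500/(1.732×208) = 2320 A

2320 A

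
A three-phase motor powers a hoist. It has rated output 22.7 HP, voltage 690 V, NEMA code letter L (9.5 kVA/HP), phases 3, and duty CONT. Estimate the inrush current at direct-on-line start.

S_LR = 9.5 × 22.7 = 215.65 kVA
I_LR = S_LR/(√3·V_L) = 215650/(1.732×690) = 180 A

180 A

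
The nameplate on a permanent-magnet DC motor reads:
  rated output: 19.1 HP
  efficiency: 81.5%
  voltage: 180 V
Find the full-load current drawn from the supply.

97.1 A

P_out = 19.1 × 746 = 14249 W
P_in = P_out / η = 14249 / 0.815 = 17483 W
I = P_in / V = 17483 / 180 = 97.1 A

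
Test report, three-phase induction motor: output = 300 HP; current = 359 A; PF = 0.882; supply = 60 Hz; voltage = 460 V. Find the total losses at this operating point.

28500 W

P_in = √3·V·I·cosφ = 1.732×460×359×0.882 = 252272 W
P_out = 300×746 = 223800 W
Losses = P_in − P_out = 252272 − 223800 = 28472 W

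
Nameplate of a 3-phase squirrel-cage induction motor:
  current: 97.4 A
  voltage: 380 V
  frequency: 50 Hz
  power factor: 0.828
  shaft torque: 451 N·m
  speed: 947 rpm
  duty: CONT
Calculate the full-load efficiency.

84.3 %

ω = 2π × 947/60 = 99.17 rad/s; P_out = τω = 451 × 99.17 = 44726 W
P_in = √3·V_L·I_L·cosφ = 1.732 × 380 × 97.4 × 0.828 = 53079 W
η = P_out / P_in = 44726 / 53079 = 0.843 = 84.3%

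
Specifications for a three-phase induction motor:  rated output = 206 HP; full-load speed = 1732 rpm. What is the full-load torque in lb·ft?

625 lb·ft

P_out = 206 × 746 = 153676 W
ω = 2π × 1732/60 = 181.4 rad/s
τ = P_out/ω = 153676/181.4 = 847.2 N·m
In lb·ft: 847.2/1.356 = 625 lb·ft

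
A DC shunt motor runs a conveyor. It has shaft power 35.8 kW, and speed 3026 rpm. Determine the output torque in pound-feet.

ω = 2π × 3026/60 = 316.9 rad/s
τ = P/ω = 35800/316.9 = 113 N·m
In lb·ft: 113/1.356 = 83.3 lb·ft

83.3 lb·ft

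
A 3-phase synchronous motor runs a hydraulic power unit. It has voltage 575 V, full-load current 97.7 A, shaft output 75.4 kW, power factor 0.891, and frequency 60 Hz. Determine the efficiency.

87.0 %

P_out = 75.4 kW = 75400 W
P_in = √3·V_L·I_L·cosφ = 1.732 × 575 × 97.7 × 0.891 = 86694 W
η = P_out / P_in = 75400 / 86694 = 0.870 = 87.0%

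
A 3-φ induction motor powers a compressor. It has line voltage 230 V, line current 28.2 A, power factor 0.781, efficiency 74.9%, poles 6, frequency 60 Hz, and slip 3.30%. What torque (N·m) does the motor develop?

P_in = √3·V·I·cosφ = 1.732 × 230 × 28.2 × 0.781 = 8774 W
P_out = η·P_in = 0.749 × 8774 = 6572 W
n_s = 120×60/6 = 1200 rpm; n = 1200×(1−0.033) = 1160 rpm
ω = 2π×1160/60 = 121.5 rad/s
τ = P_out/ω = 6572/121.5 = 54.1 N·m

54.1 N·m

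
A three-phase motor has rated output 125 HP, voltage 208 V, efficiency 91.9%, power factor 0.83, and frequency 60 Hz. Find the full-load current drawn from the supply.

P_out = 125 × 746 = 93250 W
P_in = P_out / η = 93250 / 0.919 = 101469 W
I_L = P_in / (√3·V_L·cosφ) = 101469 / (1.732 × 208 × 0.83) = 339 A

339 A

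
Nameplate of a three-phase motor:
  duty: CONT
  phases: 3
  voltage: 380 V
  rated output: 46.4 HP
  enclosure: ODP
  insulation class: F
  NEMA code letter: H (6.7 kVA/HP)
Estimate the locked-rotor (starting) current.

472 A

S_LR = 6.7 × 46.4 = 310.88 kVA
I_LR = S_LR/(√3·V_L) = 310880/(1.732×380) = 472 A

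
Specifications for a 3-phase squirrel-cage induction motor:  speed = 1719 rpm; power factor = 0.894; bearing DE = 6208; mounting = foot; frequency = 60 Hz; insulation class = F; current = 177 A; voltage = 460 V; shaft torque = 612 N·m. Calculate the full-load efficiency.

ω = 2π × 1719/60 = 180 rad/s; P_out = τω = 612 × 180 = 110160 W
P_in = √3·V_L·I_L·cosφ = 1.732 × 460 × 177 × 0.894 = 126071 W
η = P_out / P_in = 110160 / 126071 = 0.874 = 87.4%

87.4 %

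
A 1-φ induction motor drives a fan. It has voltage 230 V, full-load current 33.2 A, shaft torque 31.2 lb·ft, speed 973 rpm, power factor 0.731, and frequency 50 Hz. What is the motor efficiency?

τ = 31.2 lb·ft × 1.356 = 42.31 N·m
ω = 2π × 973/60 = 101.9 rad/s; P_out = τω = 42.31 × 101.9 = 4311 W
P_in = V·I·cosφ = 230 × 33.2 × 0.731 = 5582 W
η = P_out / P_in = 4311 / 5582 = 0.772 = 77.2%

77.2 %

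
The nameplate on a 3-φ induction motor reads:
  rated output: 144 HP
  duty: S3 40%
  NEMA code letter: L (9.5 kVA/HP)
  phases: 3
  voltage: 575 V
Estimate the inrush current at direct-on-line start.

S_LR = 9.5 × 144 = 1368 kVA
I_LR = S_LR/(√3·V_L) = 1368000/(1.732×575) = 1370 A

1370 A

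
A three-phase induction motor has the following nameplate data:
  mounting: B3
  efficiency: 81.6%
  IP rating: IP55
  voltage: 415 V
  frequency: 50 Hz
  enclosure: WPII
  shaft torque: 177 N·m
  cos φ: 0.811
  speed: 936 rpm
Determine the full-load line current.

36.5 A

ω = 2π×936/60 = 98.02 rad/s; P_out = τω = 177 × 98.02 = 17350 W
P_in = P_out / η = 17350 / 0.816 = 21262 W
I_L = P_in / (√3·V_L·cosφ) = 21262 / (1.732 × 415 × 0.811) = 36.5 A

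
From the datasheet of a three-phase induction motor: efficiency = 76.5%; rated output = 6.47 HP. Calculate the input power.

P_out = 6.47 × 746 = 4827 W
P_in = P_out/η = 4827/0.765 = 6310 W = 6.31 kW

6.31 kW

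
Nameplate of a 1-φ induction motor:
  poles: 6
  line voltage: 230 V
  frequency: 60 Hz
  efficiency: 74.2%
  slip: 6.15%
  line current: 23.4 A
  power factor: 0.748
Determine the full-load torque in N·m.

25.3 N·m

P_in = V·I·cosφ = 230 × 23.4 × 0.748 = 4026 W
P_out = η·P_in = 0.742 × 4026 = 2987 W
n_s = 120×60/6 = 1200 rpm; n = 1200×(1−0.0615) = 1126 rpm
ω = 2π×1126/60 = 117.9 rad/s
τ = P_out/ω = 2987/117.9 = 25.3 N·m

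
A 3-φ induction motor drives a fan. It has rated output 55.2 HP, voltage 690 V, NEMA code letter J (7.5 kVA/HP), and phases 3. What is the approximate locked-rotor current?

S_LR = 7.5 × 55.2 = 414 kVA
I_LR = S_LR/(√3·V_L) = 414000/(1.732×690) = 346 A

346 A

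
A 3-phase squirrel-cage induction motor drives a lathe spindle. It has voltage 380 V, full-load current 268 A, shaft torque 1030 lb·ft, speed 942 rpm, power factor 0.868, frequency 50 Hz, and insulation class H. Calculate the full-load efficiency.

τ = 1030 lb·ft × 1.356 = 1397 N·m
ω = 2π × 942/60 = 98.65 rad/s; P_out = τω = 1397 × 98.65 = 137814 W
P_in = √3·V_L·I_L·cosφ = 1.732 × 380 × 268 × 0.868 = 153104 W
η = P_out / P_in = 137814 / 153104 = 0.900 = 90.0%

90.0 %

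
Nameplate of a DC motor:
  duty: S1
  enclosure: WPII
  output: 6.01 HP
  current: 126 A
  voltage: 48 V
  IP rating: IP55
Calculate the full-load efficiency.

P_out = 6.01 × 746 = 4483 W
P_in = V·I = 48 × 126 = 6048 W
η = P_out / P_in = 4483 / 6048 = 0.741 = 74.1%

74.1 %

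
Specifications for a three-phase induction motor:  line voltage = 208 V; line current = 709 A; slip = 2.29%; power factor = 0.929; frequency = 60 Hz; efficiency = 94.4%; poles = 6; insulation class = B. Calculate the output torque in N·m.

P_in = √3·V·I·cosφ = 1.732 × 208 × 709 × 0.929 = 237287 W
P_out = η·P_in = 0.944 × 237287 = 223999 W
n_s = 120×60/6 = 1200 rpm; n = 1200×(1−0.0229) = 1173 rpm
ω = 2π×1173/60 = 122.8 rad/s
τ = P_out/ω = 223999/122.8 = 1820 N·m

1820 N·m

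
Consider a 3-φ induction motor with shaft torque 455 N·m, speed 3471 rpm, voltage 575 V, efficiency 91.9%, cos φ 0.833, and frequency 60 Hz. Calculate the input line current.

ω = 2π×3471/60 = 363.5 rad/s; P_out = τω = 455 × 363.5 = 165393 W
P_in = P_out / η = 165393 / 0.919 = 179971 W
I_L = P_in / (√3·V_L·cosφ) = 179971 / (1.732 × 575 × 0.833) = 217 A

217 A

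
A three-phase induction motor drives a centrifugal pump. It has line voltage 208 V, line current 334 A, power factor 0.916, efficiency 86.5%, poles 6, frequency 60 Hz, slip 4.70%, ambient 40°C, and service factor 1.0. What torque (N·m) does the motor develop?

P_in = √3·V·I·cosφ = 1.732 × 208 × 334 × 0.916 = 110218 W
P_out = η·P_in = 0.865 × 110218 = 95339 W
n_s = 120×60/6 = 1200 rpm; n = 1200×(1−0.047) = 1144 rpm
ω = 2π×1144/60 = 119.8 rad/s
τ = P_out/ω = 95339/119.8 = 796 N·m

796 N·m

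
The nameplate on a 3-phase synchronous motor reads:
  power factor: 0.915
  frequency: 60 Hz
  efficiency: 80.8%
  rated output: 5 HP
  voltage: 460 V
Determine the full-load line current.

6.33 A

P_out = 5 × 746 = 3730 W
P_in = P_out / η = 3730 / 0.808 = 4616 W
I_L = P_in / (√3·V_L·cosφ) = 4616 / (1.732 × 460 × 0.915) = 6.33 A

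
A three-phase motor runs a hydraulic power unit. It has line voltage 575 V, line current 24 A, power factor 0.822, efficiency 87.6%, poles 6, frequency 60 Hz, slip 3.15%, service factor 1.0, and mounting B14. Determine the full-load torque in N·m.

141 N·m

P_in = √3·V·I·cosφ = 1.732 × 575 × 24 × 0.822 = 19647 W
P_out = η·P_in = 0.876 × 19647 = 17211 W
n_s = 120×60/6 = 1200 rpm; n = 1200×(1−0.0315) = 1162 rpm
ω = 2π×1162/60 = 121.7 rad/s
τ = P_out/ω = 17211/121.7 = 141 N·m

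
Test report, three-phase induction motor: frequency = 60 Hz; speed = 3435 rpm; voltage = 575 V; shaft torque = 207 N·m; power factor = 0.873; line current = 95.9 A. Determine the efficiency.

ω = 2π × 3435/60 = 359.7 rad/s; P_out = τω = 207 × 359.7 = 74458 W
P_in = √3·V_L·I_L·cosφ = 1.732 × 575 × 95.9 × 0.873 = 83377 W
η = P_out / P_in = 74458 / 83377 = 0.893 = 89.3%

89.3 %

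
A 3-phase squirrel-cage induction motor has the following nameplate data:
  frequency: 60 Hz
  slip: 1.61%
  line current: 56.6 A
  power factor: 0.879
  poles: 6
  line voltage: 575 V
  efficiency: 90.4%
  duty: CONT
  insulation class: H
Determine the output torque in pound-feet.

267 lb·ft

P_in = √3·V·I·cosφ = 1.732 × 575 × 56.6 × 0.879 = 49547 W
P_out = η·P_in = 0.904 × 49547 = 44790 W
n_s = 120×60/6 = 1200 rpm; n = 1200×(1−0.0161) = 1181 rpm
ω = 2π×1181/60 = 123.7 rad/s
τ = P_out/ω = 44790/123.7 = 362.1 N·m
In lb·ft: 362.1/1.356 = 267 lb·ft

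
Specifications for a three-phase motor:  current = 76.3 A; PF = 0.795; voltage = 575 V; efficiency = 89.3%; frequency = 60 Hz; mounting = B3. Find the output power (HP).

P_in = √3·V·I·cosφ = 1.732 × 575 × 76.3 × 0.795 = 60410 W
P_out = η·P_in = 0.893 × 60410 = 53946 W
= 53946/746 = 72.3 HP

72.3 HP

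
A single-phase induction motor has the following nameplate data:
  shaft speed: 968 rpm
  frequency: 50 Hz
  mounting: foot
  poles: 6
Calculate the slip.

3.20 %

n_s = 120f/p = 120×50/6 = 1000 rpm
s = (n_s − n)/n_s = (1000 − 968)/1000 = 0.0320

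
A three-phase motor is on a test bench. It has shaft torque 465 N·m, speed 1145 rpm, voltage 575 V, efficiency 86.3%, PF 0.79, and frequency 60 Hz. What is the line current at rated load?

82.1 A

ω = 2π×1145/60 = 119.9 rad/s; P_out = τω = 465 × 119.9 = 55754 W
P_in = P_out / η = 55754 / 0.863 = 64605 W
I_L = P_in / (√3·V_L·cosφ) = 64605 / (1.732 × 575 × 0.79) = 82.1 A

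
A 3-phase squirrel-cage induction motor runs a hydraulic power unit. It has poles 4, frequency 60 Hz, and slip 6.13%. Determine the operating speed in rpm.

1690 rpm

n_s = 120f/p = 120×60/4 = 1800 rpm
n = n_s(1 − s) = 1800 × (1 − 0.0613) = 1690 rpm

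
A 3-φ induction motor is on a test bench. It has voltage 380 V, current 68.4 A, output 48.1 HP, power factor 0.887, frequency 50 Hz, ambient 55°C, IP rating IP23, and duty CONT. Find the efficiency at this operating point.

89.9 %

P_out = 48.1 × 746 = 35883 W
P_in = √3·V_L·I_L·cosφ = 1.732 × 380 × 68.4 × 0.887 = 39931 W
η = P_out / P_in = 35883 / 39931 = 0.899 = 89.9%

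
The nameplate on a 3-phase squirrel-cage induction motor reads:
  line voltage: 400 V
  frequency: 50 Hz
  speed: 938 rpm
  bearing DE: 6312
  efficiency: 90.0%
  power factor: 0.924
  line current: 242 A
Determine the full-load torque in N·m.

1420 N·m

P_in = √3·V·I·cosφ = 1.732 × 400 × 242 × 0.924 = 154916 W
P_out = η·P_in = 0.9 × 154916 = 139424 W
n = 938 rpm
ω = 2π×938/60 = 98.23 rad/s
τ = P_out/ω = 139424/98.23 = 1420 N·m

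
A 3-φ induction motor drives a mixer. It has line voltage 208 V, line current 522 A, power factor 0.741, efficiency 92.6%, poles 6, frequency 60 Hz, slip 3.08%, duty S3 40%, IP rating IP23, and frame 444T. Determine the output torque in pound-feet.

781 lb·ft

P_in = √3·V·I·cosφ = 1.732 × 208 × 522 × 0.741 = 139348 W
P_out = η·P_in = 0.926 × 139348 = 129036 W
n_s = 120×60/6 = 1200 rpm; n = 1200×(1−0.0308) = 1163 rpm
ω = 2π×1163/60 = 121.8 rad/s
τ = P_out/ω = 129036/121.8 = 1059 N·m
In lb·ft: 1059/1.356 = 781 lb·ft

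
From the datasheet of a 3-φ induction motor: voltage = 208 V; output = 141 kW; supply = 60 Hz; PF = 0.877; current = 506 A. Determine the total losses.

P_in = √3·V·I·cosφ = 1.732×208×506×0.877 = 159868 W
P_out = 141000 W
Losses = P_in − P_out = 159868 − 141000 = 18868 W

18.9 kW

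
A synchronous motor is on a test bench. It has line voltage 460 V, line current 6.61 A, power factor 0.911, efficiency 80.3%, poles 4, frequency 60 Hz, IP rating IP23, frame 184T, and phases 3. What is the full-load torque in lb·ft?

15.1 lb·ft

P_in = √3·V·I·cosφ = 1.732 × 460 × 6.61 × 0.911 = 4798 W
P_out = η·P_in = 0.803 × 4798 = 3853 W
n = n_s = 120×60/4 = 1800 rpm (synchronous)
ω = 2π×1800/60 = 188.5 rad/s
τ = P_out/ω = 3853/188.5 = 20.44 N·m
In lb·ft: 20.44/1.356 = 15.1 lb·ft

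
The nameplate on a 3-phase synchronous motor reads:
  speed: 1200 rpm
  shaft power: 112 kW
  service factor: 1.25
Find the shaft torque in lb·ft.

657 lb·ft

ω = 2π × 1200/60 = 125.7 rad/s
τ = P/ω = 112000/125.7 = 891 N·m
In lb·ft: 891/1.356 = 657 lb·ft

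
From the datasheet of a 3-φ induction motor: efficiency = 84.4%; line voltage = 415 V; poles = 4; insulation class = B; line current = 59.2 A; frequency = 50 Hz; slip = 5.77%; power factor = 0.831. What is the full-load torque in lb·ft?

P_in = √3·V·I·cosφ = 1.732 × 415 × 59.2 × 0.831 = 35361 W
P_out = η·P_in = 0.844 × 35361 = 29845 W
n_s = 120×50/4 = 1500 rpm; n = 1500×(1−0.0577) = 1413 rpm
ω = 2π×1413/60 = 148 rad/s
τ = P_out/ω = 29845/148 = 201.7 N·m
In lb·ft: 201.7/1.356 = 149 lb·ft

149 lb·ft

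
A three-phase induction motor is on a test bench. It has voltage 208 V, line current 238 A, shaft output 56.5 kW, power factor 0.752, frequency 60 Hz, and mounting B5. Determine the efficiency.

P_out = 56.5 kW = 56500 W
P_in = √3·V_L·I_L·cosφ = 1.732 × 208 × 238 × 0.752 = 64477 W
η = P_out / P_in = 56500 / 64477 = 0.876 = 87.6%

87.6 %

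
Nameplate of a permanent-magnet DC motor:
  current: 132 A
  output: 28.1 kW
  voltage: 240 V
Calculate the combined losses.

3.58 kW

P_in = V·I = 240×132 = 31680 W
P_out = 28100 W
Losses = P_in − P_out = 31680 − 28100 = 3580 W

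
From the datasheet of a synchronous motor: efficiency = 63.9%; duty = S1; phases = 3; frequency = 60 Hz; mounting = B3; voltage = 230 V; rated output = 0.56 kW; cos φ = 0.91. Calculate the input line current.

P_out = 0.56 kW = 560 W
P_in = P_out / η = 560 / 0.639 = 876 W
I_L = P_in / (√3·V_L·cosφ) = 876 / (1.732 × 230 × 0.91) = 2.42 A

2.42 A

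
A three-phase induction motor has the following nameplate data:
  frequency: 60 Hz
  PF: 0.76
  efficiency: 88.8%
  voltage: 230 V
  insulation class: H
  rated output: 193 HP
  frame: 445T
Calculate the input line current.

P_out = 193 × 746 = 143978 W
P_in = P_out / η = 143978 / 0.888 = 162137 W
I_L = P_in / (√3·V_L·cosφ) = 162137 / (1.732 × 230 × 0.76) = 536 A

536 A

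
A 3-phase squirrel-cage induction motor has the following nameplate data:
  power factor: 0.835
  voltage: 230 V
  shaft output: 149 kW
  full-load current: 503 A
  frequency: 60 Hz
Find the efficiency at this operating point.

89.1 %

P_out = 149 kW = 149000 W
P_in = √3·V_L·I_L·cosφ = 1.732 × 230 × 503 × 0.835 = 167313 W
η = P_out / P_in = 149000 / 167313 = 0.891 = 89.1%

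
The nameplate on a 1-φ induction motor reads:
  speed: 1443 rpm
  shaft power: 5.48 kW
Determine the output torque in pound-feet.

ω = 2π × 1443/60 = 151.1 rad/s
τ = P/ω = 5480/151.1 = 36.27 N·m
In lb·ft: 36.27/1.356 = 26.7 lb·ft

26.7 lb·ft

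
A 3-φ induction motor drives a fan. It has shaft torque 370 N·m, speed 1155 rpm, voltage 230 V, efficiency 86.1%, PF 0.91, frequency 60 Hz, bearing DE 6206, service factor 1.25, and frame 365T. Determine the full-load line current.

ω = 2π×1155/60 = 121 rad/s; P_out = τω = 370 × 121 = 44770 W
P_in = P_out / η = 44770 / 0.861 = 51998 W
I_L = P_in / (√3·V_L·cosφ) = 51998 / (1.732 × 230 × 0.91) = 143 A

143 A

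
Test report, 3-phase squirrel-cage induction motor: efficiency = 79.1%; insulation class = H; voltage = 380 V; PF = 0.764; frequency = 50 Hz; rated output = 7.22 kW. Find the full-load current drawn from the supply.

P_out = 7.22 kW = 7220 W
P_in = P_out / η = 7220 / 0.791 = 9128 W
I_L = P_in / (√3·V_L·cosφ) = 9128 / (1.732 × 380 × 0.764) = 18.2 A

18.2 A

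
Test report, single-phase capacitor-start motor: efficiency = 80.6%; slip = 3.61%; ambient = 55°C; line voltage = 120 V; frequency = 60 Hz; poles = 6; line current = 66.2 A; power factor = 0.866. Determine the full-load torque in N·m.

P_in = V·I·cosφ = 120 × 66.2 × 0.866 = 6880 W
P_out = η·P_in = 0.806 × 6880 = 5545 W
n_s = 120×60/6 = 1200 rpm; n = 1200×(1−0.0361) = 1157 rpm
ω = 2π×1157/60 = 121.2 rad/s
τ = P_out/ω = 5545/121.2 = 45.8 N·m

45.8 N·m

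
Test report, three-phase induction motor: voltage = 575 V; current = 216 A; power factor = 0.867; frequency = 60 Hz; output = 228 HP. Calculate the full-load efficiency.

91.2 %

P_out = 228 × 746 = 170088 W
P_in = √3·V_L·I_L·cosφ = 1.732 × 575 × 216 × 0.867 = 186504 W
η = P_out / P_in = 170088 / 186504 = 0.912 = 91.2%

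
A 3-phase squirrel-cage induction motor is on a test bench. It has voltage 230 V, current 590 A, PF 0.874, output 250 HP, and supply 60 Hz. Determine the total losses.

18.9 kW

P_in = √3·V·I·cosφ = 1.732×230×590×0.874 = 205418 W
P_out = 250×746 = 186500 W
Losses = P_in − P_out = 205418 − 186500 = 18918 W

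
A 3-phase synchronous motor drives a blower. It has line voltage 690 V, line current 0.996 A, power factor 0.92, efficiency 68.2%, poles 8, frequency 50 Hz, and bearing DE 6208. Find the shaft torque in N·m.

P_in = √3·V·I·cosφ = 1.732 × 690 × 0.996 × 0.92 = 1095 W
P_out = η·P_in = 0.682 × 1095 = 747 W
n = n_s = 120×50/8 = 750 rpm (synchronous)
ω = 2π×750/60 = 78.54 rad/s
τ = P_out/ω = 747/78.54 = 9.51 N·m

9.51 N·m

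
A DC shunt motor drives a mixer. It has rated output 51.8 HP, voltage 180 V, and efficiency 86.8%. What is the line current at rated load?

P_out = 51.8 × 746 = 38643 W
P_in = P_out / η = 38643 / 0.868 = 44520 W
I = P_in / V = 44520 / 180 = 247 A

247 A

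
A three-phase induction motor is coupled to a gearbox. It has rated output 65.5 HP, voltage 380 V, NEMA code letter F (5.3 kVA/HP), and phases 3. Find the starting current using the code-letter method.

S_LR = 5.3 × 65.5 = 347.15 kVA
I_LR = S_LR/(√3·V_L) = 347150/(1.732×380) = 527 A

527 A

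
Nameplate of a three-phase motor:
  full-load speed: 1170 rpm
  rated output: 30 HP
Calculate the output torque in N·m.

P_out = 30 × 746 = 22380 W
ω = 2π × 1170/60 = 122.5 rad/s
τ = P_out/ω = 22380/122.5 = 183 N·m

183 N·m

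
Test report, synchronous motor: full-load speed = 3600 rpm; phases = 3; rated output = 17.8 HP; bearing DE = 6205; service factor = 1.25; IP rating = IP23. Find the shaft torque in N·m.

P_out = 17.8 × 746 = 13279 W
ω = 2π × 3600/60 = 377 rad/s
τ = P_out/ω = 13279/377 = 35.2 N·m

35.2 N·m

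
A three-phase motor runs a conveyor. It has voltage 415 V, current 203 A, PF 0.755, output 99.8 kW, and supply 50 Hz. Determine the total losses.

10400 W

P_in = √3·V·I·cosφ = 1.732×415×203×0.755 = 110164 W
P_out = 99800 W
Losses = P_in − P_out = 110164 − 99800 = 10364 W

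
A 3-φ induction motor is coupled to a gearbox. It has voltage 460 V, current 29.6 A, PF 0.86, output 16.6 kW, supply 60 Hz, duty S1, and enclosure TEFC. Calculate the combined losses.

3.68 kW

P_in = √3·V·I·cosφ = 1.732×460×29.6×0.86 = 20281 W
P_out = 16600 W
Losses = P_in − P_out = 20281 − 16600 = 3681 W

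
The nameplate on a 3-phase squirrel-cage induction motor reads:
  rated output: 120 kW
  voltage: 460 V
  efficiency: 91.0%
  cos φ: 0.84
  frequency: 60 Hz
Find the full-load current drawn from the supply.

197 A

P_out = 120 kW = 120000 W
P_in = P_out / η = 120000 / 0.910 = 131868 W
I_L = P_in / (√3·V_L·cosφ) = 131868 / (1.732 × 460 × 0.84) = 197 A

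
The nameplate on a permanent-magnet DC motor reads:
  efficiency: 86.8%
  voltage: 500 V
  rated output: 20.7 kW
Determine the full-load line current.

47.7 A

P_out = 20.7 kW = 20700 W
P_in = P_out / η = 20700 / 0.868 = 23848 W
I = P_in / V = 23848 / 500 = 47.7 A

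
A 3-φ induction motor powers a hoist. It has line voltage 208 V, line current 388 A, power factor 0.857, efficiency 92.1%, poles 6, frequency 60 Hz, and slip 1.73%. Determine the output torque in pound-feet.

659 lb·ft

P_in = √3·V·I·cosφ = 1.732 × 208 × 388 × 0.857 = 119791 W
P_out = η·P_in = 0.921 × 119791 = 110328 W
n_s = 120×60/6 = 1200 rpm; n = 1200×(1−0.0173) = 1179 rpm
ω = 2π×1179/60 = 123.5 rad/s
τ = P_out/ω = 110328/123.5 = 893.3 N·m
In lb·ft: 893.3/1.356 = 659 lb·ft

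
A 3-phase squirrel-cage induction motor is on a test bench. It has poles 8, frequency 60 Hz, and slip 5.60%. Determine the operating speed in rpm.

n_s = 120f/p = 120×60/8 = 900 rpm
n = n_s(1 − s) = 900 × (1 − 0.056) = 850 rpm

850 rpm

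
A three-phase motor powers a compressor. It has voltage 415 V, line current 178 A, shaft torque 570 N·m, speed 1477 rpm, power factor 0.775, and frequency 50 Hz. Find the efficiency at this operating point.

ω = 2π × 1477/60 = 154.7 rad/s; P_out = τω = 570 × 154.7 = 88179 W
P_in = √3·V_L·I_L·cosφ = 1.732 × 415 × 178 × 0.775 = 99156 W
η = P_out / P_in = 88179 / 99156 = 0.889 = 88.9%

88.9 %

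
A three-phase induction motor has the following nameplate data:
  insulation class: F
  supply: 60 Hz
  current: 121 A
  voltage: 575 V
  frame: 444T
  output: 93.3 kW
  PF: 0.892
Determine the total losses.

P_in = √3·V·I·cosφ = 1.732×575×121×0.892 = 107489 W
P_out = 93300 W
Losses = P_in − P_out = 107489 − 93300 = 14189 W

14.2 kW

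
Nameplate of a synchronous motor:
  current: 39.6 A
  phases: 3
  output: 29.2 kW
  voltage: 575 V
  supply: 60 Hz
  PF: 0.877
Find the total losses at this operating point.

P_in = √3·V·I·cosφ = 1.732×575×39.6×0.877 = 34587 W
P_out = 29200 W
Losses = P_in − P_out = 34587 − 29200 = 5387 W

5.39 kW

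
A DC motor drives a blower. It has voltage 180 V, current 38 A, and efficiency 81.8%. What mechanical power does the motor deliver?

5.6 kW

P_in = V·I = 180 × 38 = 6840 W
P_out = η·P_in = 0.818 × 6840 = 5595 W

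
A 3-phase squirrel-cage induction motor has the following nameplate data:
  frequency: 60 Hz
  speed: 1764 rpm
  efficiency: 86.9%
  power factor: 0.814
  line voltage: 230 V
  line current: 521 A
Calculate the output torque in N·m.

P_in = √3·V·I·cosφ = 1.732 × 230 × 521 × 0.814 = 168942 W
P_out = η·P_in = 0.869 × 168942 = 146811 W
n = 1764 rpm
ω = 2π×1764/60 = 184.7 rad/s
τ = P_out/ω = 146811/184.7 = 795 N·m

795 N·m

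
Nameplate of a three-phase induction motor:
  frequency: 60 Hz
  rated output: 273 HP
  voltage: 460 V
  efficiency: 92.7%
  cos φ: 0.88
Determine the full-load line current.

313 A

P_out = 273 × 746 = 203658 W
P_in = P_out / η = 203658 / 0.927 = 219696 W
I_L = P_in / (√3·V_L·cosφ) = 219696 / (1.732 × 460 × 0.88) = 313 A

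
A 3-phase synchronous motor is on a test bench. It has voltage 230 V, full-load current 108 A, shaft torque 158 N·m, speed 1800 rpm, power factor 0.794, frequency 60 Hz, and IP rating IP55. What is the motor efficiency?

ω = 2π × 1800/60 = 188.5 rad/s; P_out = τω = 158 × 188.5 = 29783 W
P_in = √3·V_L·I_L·cosφ = 1.732 × 230 × 108 × 0.794 = 34160 W
η = P_out / P_in = 29783 / 34160 = 0.872 = 87.2%

87.2 %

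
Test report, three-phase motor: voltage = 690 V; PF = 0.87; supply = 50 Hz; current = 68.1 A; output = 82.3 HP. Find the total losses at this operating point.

9410 W

P_in = √3·V·I·cosφ = 1.732×690×68.1×0.87 = 70805 W
P_out = 82.3×746 = 61396 W
Losses = P_in − P_out = 70805 − 61396 = 9409 W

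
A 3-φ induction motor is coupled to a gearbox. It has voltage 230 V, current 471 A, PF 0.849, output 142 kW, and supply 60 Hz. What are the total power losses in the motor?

17.3 kW

P_in = √3·V·I·cosφ = 1.732×230×471×0.849 = 159296 W
P_out = 142000 W
Losses = P_in − P_out = 159296 − 142000 = 17296 W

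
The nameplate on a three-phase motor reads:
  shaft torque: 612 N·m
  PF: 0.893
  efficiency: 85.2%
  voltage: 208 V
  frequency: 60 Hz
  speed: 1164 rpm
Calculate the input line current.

ω = 2π×1164/60 = 121.9 rad/s; P_out = τω = 612 × 121.9 = 74603 W
P_in = P_out / η = 74603 / 0.852 = 87562 W
I_L = P_in / (√3·V_L·cosφ) = 87562 / (1.732 × 208 × 0.893) = 272 A

272 A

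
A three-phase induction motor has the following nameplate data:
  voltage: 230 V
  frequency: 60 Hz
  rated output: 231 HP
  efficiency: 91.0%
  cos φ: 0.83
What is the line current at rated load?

P_out = 231 × 746 = 172326 W
P_in = P_out / η = 172326 / 0.910 = 189369 W
I_L = P_in / (√3·V_L·cosφ) = 189369 / (1.732 × 230 × 0.83) = 573 A

573 A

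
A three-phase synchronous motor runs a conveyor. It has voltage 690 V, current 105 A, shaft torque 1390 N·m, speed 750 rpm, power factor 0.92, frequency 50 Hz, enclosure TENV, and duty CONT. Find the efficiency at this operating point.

ω = 2π × 750/60 = 78.54 rad/s; P_out = τω = 1390 × 78.54 = 109171 W
P_in = √3·V_L·I_L·cosφ = 1.732 × 690 × 105 × 0.92 = 115445 W
η = P_out / P_in = 109171 / 115445 = 0.946 = 94.6%

94.6 %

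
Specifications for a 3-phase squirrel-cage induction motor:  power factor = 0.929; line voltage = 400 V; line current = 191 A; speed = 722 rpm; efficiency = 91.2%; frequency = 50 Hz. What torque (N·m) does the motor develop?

1480 N·m

P_in = √3·V·I·cosφ = 1.732 × 400 × 191 × 0.929 = 122930 W
P_out = η·P_in = 0.912 × 122930 = 112112 W
n = 722 rpm
ω = 2π×722/60 = 75.61 rad/s
τ = P_out/ω = 112112/75.61 = 1480 N·m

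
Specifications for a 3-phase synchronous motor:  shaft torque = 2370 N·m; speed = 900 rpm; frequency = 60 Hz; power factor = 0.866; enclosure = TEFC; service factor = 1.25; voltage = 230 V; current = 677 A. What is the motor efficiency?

95.6 %

ω = 2π × 900/60 = 94.25 rad/s; P_out = τω = 2370 × 94.25 = 223373 W
P_in = √3·V_L·I_L·cosφ = 1.732 × 230 × 677 × 0.866 = 233551 W
η = P_out / P_in = 223373 / 233551 = 0.956 = 95.6%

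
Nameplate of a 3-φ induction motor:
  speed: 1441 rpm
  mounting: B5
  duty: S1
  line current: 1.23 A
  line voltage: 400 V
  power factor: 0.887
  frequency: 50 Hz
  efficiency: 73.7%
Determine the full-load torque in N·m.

3.69 N·m

P_in = √3·V·I·cosφ = 1.732 × 400 × 1.23 × 0.887 = 756 W
P_out = η·P_in = 0.737 × 756 = 557 W
n = 1441 rpm
ω = 2π×1441/60 = 150.9 rad/s
τ = P_out/ω = 557/150.9 = 3.69 N·m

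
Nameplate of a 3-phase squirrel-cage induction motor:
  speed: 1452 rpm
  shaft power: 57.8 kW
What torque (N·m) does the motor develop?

ω = 2π × 1452/60 = 152.1 rad/s
τ = P/ω = 57800/152.1 = 380 N·m

380 N·m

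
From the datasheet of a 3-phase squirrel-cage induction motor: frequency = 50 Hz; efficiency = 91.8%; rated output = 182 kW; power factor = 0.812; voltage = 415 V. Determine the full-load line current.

340 A

P_out = 182 kW = 182000 W
P_in = P_out / η = 182000 / 0.918 = 198257 W
I_L = P_in / (√3·V_L·cosφ) = 198257 / (1.732 × 415 × 0.812) = 340 A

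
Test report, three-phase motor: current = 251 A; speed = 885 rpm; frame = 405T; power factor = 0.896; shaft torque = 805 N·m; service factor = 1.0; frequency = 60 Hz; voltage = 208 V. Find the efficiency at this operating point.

92.1 %

ω = 2π × 885/60 = 92.68 rad/s; P_out = τω = 805 × 92.68 = 74607 W
P_in = √3·V_L·I_L·cosφ = 1.732 × 208 × 251 × 0.896 = 81020 W
η = P_out / P_in = 74607 / 81020 = 0.921 = 92.1%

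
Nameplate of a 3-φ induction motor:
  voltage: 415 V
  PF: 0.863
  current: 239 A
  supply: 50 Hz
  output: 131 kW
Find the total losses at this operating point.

17300 W

P_in = √3·V·I·cosφ = 1.732×415×239×0.863 = 148253 W
P_out = 131000 W
Losses = P_in − P_out = 148253 − 131000 = 17253 W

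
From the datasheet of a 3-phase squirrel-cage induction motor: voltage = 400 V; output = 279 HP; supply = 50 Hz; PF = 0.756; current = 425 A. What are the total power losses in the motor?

P_in = √3·V·I·cosφ = 1.732×400×425×0.756 = 222597 W
P_out = 279×746 = 208134 W
Losses = P_in − P_out = 222597 − 208134 = 14463 W

14.5 kW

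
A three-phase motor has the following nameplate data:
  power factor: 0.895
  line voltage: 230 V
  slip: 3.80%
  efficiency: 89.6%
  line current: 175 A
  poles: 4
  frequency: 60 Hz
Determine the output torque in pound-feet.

P_in = √3·V·I·cosφ = 1.732 × 230 × 175 × 0.895 = 62393 W
P_out = η·P_in = 0.896 × 62393 = 55904 W
n_s = 120×60/4 = 1800 rpm; n = 1800×(1−0.038) = 1732 rpm
ω = 2π×1732/60 = 181.4 rad/s
τ = P_out/ω = 55904/181.4 = 308.2 N·m
In lb·ft: 308.2/1.356 = 227 lb·ft

227 lb·ft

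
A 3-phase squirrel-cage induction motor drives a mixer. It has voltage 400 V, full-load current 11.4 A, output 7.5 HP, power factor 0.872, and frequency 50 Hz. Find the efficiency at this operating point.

P_out = 7.5 × 746 = 5595 W
P_in = √3·V_L·I_L·cosφ = 1.732 × 400 × 11.4 × 0.872 = 6887 W
η = P_out / P_in = 5595 / 6887 = 0.812 = 81.2%

81.2 %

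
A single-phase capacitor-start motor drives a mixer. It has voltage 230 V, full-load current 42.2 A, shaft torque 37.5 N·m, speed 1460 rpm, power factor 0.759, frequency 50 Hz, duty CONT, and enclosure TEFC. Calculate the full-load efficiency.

ω = 2π × 1460/60 = 152.9 rad/s; P_out = τω = 37.5 × 152.9 = 5734 W
P_in = V·I·cosφ = 230 × 42.2 × 0.759 = 7367 W
η = P_out / P_in = 5734 / 7367 = 0.778 = 77.8%

77.8 %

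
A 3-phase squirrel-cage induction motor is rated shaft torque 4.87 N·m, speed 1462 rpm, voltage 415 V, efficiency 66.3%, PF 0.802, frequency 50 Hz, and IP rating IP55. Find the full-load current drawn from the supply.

1.95 A

ω = 2π×1462/60 = 153.1 rad/s; P_out = τω = 4.87 × 153.1 = 746 W
P_in = P_out / η = 746 / 0.663 = 1125 W
I_L = P_in / (√3·V_L·cosφ) = 1125 / (1.732 × 415 × 0.802) = 1.95 A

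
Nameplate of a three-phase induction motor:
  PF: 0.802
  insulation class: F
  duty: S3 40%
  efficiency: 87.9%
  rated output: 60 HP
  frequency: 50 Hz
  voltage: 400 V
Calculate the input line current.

91.6 A

P_out = 60 × 746 = 44760 W
P_in = P_out / η = 44760 / 0.879 = 50922 W
I_L = P_in / (√3·V_L·cosφ) = 50922 / (1.732 × 400 × 0.802) = 91.6 A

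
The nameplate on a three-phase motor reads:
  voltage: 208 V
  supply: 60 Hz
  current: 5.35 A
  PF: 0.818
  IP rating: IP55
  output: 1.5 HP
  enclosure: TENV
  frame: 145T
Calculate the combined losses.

P_in = √3·V·I·cosφ = 1.732×208×5.35×0.818 = 1577 W
P_out = 1.5×746 = 1119 W
Losses = P_in − P_out = 1577 − 1119 = 458 W

458 W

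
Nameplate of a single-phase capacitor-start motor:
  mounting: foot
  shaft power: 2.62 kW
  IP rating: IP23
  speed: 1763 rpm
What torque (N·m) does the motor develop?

14.2 N·m

ω = 2π × 1763/60 = 184.6 rad/s
τ = P/ω = 2620/184.6 = 14.2 N·m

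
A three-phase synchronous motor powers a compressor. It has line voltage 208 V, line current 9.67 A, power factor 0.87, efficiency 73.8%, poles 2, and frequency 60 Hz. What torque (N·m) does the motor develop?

5.93 N·m

P_in = √3·V·I·cosφ = 1.732 × 208 × 9.67 × 0.87 = 3031 W
P_out = η·P_in = 0.738 × 3031 = 2237 W
n = n_s = 120×60/2 = 3600 rpm (synchronous)
ω = 2π×3600/60 = 377 rad/s
τ = P_out/ω = 2237/377 = 5.93 N·m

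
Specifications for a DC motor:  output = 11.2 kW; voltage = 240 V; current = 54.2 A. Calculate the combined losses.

P_in = V·I = 240×54.2 = 13008 W
P_out = 11200 W
Losses = P_in − P_out = 13008 − 11200 = 1808 W

1.81 kW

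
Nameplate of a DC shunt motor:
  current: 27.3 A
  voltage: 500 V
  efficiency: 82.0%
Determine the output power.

P_in = V·I = 500 × 27.3 = 13650 W
P_out = η·P_in = 0.82 × 13650 = 11193 W

11.2 kW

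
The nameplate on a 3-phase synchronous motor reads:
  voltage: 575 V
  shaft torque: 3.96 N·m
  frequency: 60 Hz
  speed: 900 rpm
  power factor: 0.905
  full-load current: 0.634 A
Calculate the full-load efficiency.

ω = 2π × 900/60 = 94.25 rad/s; P_out = τω = 3.96 × 94.25 = 373 W
P_in = √3·V_L·I_L·cosφ = 1.732 × 575 × 0.634 × 0.905 = 571 W
η = P_out / P_in = 373 / 571 = 0.653 = 65.3%

65.3 %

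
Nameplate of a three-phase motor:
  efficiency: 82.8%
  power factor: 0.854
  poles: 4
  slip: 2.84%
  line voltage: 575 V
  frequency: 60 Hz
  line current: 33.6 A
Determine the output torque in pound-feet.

P_in = √3·V·I·cosφ = 1.732 × 575 × 33.6 × 0.854 = 28577 W
P_out = η·P_in = 0.828 × 28577 = 23662 W
n_s = 120×60/4 = 1800 rpm; n = 1800×(1−0.0284) = 1749 rpm
ω = 2π×1749/60 = 183.2 rad/s
τ = P_out/ω = 23662/183.2 = 129.2 N·m
In lb·ft: 129.2/1.356 = 95.3 lb·ft

95.3 lb·ft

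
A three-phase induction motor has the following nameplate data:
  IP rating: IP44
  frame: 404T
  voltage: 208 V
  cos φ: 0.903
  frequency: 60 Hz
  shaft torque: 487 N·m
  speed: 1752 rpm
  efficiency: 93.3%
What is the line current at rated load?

ω = 2π×1752/60 = 183.5 rad/s; P_out = τω = 487 × 183.5 = 89365 W
P_in = P_out / η = 89365 / 0.933 = 95782 W
I_L = P_in / (√3·V_L·cosφ) = 95782 / (1.732 × 208 × 0.903) = 294 A

294 A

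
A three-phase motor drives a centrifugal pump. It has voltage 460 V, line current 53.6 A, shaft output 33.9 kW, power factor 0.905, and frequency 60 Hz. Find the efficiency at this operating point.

87.7 %

P_out = 33.9 kW = 33900 W
P_in = √3·V_L·I_L·cosφ = 1.732 × 460 × 53.6 × 0.905 = 38647 W
η = P_out / P_in = 33900 / 38647 = 0.877 = 87.7%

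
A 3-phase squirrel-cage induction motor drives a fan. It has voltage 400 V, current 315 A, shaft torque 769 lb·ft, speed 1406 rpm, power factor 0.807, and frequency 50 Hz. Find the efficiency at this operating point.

87.2 %

τ = 769 lb·ft × 1.356 = 1043 N·m
ω = 2π × 1406/60 = 147.2 rad/s; P_out = τω = 1043 × 147.2 = 153530 W
P_in = √3·V_L·I_L·cosφ = 1.732 × 400 × 315 × 0.807 = 176113 W
η = P_out / P_in = 153530 / 176113 = 0.872 = 87.2%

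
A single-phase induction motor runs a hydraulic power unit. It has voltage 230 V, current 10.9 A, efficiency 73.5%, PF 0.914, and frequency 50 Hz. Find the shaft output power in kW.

1.68 kW

P_in = V·I·cosφ = 230 × 10.9 × 0.914 = 2291 W
P_out = η·P_in = 0.735 × 2291 = 1684 W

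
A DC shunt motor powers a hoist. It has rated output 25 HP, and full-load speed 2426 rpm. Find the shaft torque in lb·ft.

54.1 lb·ft

P_out = 25 × 746 = 18650 W
ω = 2π × 2426/60 = 254.1 rad/s
τ = P_out/ω = 18650/254.1 = 73.4 N·m
In lb·ft: 73.4/1.356 = 54.1 lb·ft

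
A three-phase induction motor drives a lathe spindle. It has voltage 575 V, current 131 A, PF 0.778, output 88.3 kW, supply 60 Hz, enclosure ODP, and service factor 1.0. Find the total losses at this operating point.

13.2 kW

P_in = √3·V·I·cosφ = 1.732×575×131×0.778 = 101500 W
P_out = 88300 W
Losses = P_in − P_out = 101500 − 88300 = 13200 W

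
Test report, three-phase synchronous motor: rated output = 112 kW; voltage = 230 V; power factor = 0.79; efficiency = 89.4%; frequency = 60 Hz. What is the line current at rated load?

P_out = 112 kW = 112000 W
P_in = P_out / η = 112000 / 0.894 = 125280 W
I_L = P_in / (√3·V_L·cosφ) = 125280 / (1.732 × 230 × 0.79) = 398 A

398 A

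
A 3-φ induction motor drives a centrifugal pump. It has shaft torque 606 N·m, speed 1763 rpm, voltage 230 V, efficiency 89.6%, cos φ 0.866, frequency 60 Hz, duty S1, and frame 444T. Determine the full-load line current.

362 A

ω = 2π×1763/60 = 184.6 rad/s; P_out = τω = 606 × 184.6 = 111868 W
P_in = P_out / η = 111868 / 0.896 = 124853 W
I_L = P_in / (√3·V_L·cosφ) = 124853 / (1.732 × 230 × 0.866) = 362 A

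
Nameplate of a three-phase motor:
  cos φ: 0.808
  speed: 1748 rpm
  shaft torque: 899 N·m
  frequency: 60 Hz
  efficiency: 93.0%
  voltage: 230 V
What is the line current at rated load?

ω = 2π×1748/60 = 183.1 rad/s; P_out = τω = 899 × 183.1 = 164607 W
P_in = P_out / η = 164607 / 0.930 = 176997 W
I_L = P_in / (√3·V_L·cosφ) = 176997 / (1.732 × 230 × 0.808) = 550 A

550 A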